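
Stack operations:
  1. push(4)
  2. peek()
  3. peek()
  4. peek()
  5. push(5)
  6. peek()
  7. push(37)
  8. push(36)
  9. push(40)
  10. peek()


push(4) -> [4]
peek()->4
peek()->4
peek()->4
push(5) -> [4, 5]
peek()->5
push(37) -> [4, 5, 37]
push(36) -> [4, 5, 37, 36]
push(40) -> [4, 5, 37, 36, 40]
peek()->40

Final stack: [4, 5, 37, 36, 40]


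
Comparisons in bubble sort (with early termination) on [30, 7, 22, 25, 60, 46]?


Algorithm: bubble sort (with early termination)
Input: [30, 7, 22, 25, 60, 46]
Sorted: [7, 22, 25, 30, 46, 60]

9


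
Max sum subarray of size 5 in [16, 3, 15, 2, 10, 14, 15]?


[0:5]: 46
[1:6]: 44
[2:7]: 56

Max: 56 at [2:7]


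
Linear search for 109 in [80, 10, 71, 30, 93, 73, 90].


i=0: 80!=109
i=1: 10!=109
i=2: 71!=109
i=3: 30!=109
i=4: 93!=109
i=5: 73!=109
i=6: 90!=109

Not found, 7 comps


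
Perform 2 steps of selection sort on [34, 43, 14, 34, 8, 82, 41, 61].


Initial: [34, 43, 14, 34, 8, 82, 41, 61]
Step 1: min=8 at 4
  Swap: [8, 43, 14, 34, 34, 82, 41, 61]
Step 2: min=14 at 2
  Swap: [8, 14, 43, 34, 34, 82, 41, 61]

After 2 steps: [8, 14, 43, 34, 34, 82, 41, 61]


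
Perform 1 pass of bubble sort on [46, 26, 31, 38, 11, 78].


Initial: [46, 26, 31, 38, 11, 78]
Pass 1: [26, 31, 38, 11, 46, 78] (4 swaps)

After 1 pass: [26, 31, 38, 11, 46, 78]


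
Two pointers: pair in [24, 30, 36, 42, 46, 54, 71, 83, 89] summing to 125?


lo=0(24)+hi=8(89)=113
lo=1(30)+hi=8(89)=119
lo=2(36)+hi=8(89)=125

Yes: 36+89=125


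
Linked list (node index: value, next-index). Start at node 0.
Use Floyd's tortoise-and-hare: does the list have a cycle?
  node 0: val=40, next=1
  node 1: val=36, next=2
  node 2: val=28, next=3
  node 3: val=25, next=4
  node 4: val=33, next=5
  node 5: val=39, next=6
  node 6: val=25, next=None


Floyd's tortoise (slow, +1) and hare (fast, +2):
  init: slow=0, fast=0
  step 1: slow=1, fast=2
  step 2: slow=2, fast=4
  step 3: slow=3, fast=6
  step 4: fast -> None, no cycle

Cycle: no


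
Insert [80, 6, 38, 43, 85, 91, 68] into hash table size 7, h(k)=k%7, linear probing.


Insert 80: h=3 -> slot 3
Insert 6: h=6 -> slot 6
Insert 38: h=3, 1 probes -> slot 4
Insert 43: h=1 -> slot 1
Insert 85: h=1, 1 probes -> slot 2
Insert 91: h=0 -> slot 0
Insert 68: h=5 -> slot 5

Table: [91, 43, 85, 80, 38, 68, 6]


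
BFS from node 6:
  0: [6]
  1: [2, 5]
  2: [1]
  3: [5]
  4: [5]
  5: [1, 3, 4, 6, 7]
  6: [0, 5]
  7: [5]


Visit 6, enqueue [0, 5]
Visit 0, enqueue []
Visit 5, enqueue [1, 3, 4, 7]
Visit 1, enqueue [2]
Visit 3, enqueue []
Visit 4, enqueue []
Visit 7, enqueue []
Visit 2, enqueue []

BFS order: [6, 0, 5, 1, 3, 4, 7, 2]


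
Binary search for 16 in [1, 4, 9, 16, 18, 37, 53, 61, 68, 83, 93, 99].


Step 1: lo=0, hi=11, mid=5, val=37
Step 2: lo=0, hi=4, mid=2, val=9
Step 3: lo=3, hi=4, mid=3, val=16

Found at index 3


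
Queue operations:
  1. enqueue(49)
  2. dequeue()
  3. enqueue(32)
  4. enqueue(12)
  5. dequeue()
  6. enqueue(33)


enqueue(49) -> [49]
dequeue()->49, []
enqueue(32) -> [32]
enqueue(12) -> [32, 12]
dequeue()->32, [12]
enqueue(33) -> [12, 33]

Final queue: [12, 33]


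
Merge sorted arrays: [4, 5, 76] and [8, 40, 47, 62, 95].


Take 4 from A
Take 5 from A
Take 8 from B
Take 40 from B
Take 47 from B
Take 62 from B
Take 76 from A

Merged: [4, 5, 8, 40, 47, 62, 76, 95]


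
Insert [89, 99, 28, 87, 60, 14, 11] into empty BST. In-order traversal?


Insert 89: root
Insert 99: R from 89
Insert 28: L from 89
Insert 87: L from 89 -> R from 28
Insert 60: L from 89 -> R from 28 -> L from 87
Insert 14: L from 89 -> L from 28
Insert 11: L from 89 -> L from 28 -> L from 14

In-order: [11, 14, 28, 60, 87, 89, 99]


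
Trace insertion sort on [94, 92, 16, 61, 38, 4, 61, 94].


Initial: [94, 92, 16, 61, 38, 4, 61, 94]
Insert 92: [92, 94, 16, 61, 38, 4, 61, 94]
Insert 16: [16, 92, 94, 61, 38, 4, 61, 94]
Insert 61: [16, 61, 92, 94, 38, 4, 61, 94]
Insert 38: [16, 38, 61, 92, 94, 4, 61, 94]
Insert 4: [4, 16, 38, 61, 92, 94, 61, 94]
Insert 61: [4, 16, 38, 61, 61, 92, 94, 94]
Insert 94: [4, 16, 38, 61, 61, 92, 94, 94]

Sorted: [4, 16, 38, 61, 61, 92, 94, 94]


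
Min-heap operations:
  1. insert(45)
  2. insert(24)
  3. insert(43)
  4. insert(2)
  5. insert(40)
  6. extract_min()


insert(45) -> [45]
insert(24) -> [24, 45]
insert(43) -> [24, 45, 43]
insert(2) -> [2, 24, 43, 45]
insert(40) -> [2, 24, 43, 45, 40]
extract_min()->2, [24, 40, 43, 45]

Final heap: [24, 40, 43, 45]


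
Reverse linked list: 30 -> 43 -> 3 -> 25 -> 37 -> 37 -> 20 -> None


Step 1: curr=30, set curr.next=prev(None) | reversed so far: 30
Step 2: curr=43, set curr.next=prev(30) | reversed so far: 43 -> 30
Step 3: curr=3, set curr.next=prev(43) | reversed so far: 3 -> 43 -> 30
Step 4: curr=25, set curr.next=prev(3) | reversed so far: 25 -> 3 -> 43 -> 30
Step 5: curr=37, set curr.next=prev(25) | reversed so far: 37 -> 25 -> 3 -> 43 -> 30
Step 6: curr=37, set curr.next=prev(37) | reversed so far: 37 -> 37 -> 25 -> 3 -> 43 -> 30
Step 7: curr=20, set curr.next=prev(37) | reversed so far: 20 -> 37 -> 37 -> 25 -> 3 -> 43 -> 30

20 -> 37 -> 37 -> 25 -> 3 -> 43 -> 30 -> None


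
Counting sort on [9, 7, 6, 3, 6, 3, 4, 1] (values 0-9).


Input: [9, 7, 6, 3, 6, 3, 4, 1]
Counts: [0, 1, 0, 2, 1, 0, 2, 1, 0, 1]

Sorted: [1, 3, 3, 4, 6, 6, 7, 9]


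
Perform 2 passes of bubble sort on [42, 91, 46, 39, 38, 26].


Initial: [42, 91, 46, 39, 38, 26]
Pass 1: [42, 46, 39, 38, 26, 91] (4 swaps)
Pass 2: [42, 39, 38, 26, 46, 91] (3 swaps)

After 2 passes: [42, 39, 38, 26, 46, 91]


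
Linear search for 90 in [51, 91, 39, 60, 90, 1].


i=0: 51!=90
i=1: 91!=90
i=2: 39!=90
i=3: 60!=90
i=4: 90==90 found!

Found at 4, 5 comps


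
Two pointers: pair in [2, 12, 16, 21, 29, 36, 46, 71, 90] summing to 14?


lo=0(2)+hi=8(90)=92
lo=0(2)+hi=7(71)=73
lo=0(2)+hi=6(46)=48
lo=0(2)+hi=5(36)=38
lo=0(2)+hi=4(29)=31
lo=0(2)+hi=3(21)=23
lo=0(2)+hi=2(16)=18
lo=0(2)+hi=1(12)=14

Yes: 2+12=14


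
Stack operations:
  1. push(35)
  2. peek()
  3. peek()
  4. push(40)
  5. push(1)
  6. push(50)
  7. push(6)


push(35) -> [35]
peek()->35
peek()->35
push(40) -> [35, 40]
push(1) -> [35, 40, 1]
push(50) -> [35, 40, 1, 50]
push(6) -> [35, 40, 1, 50, 6]

Final stack: [35, 40, 1, 50, 6]


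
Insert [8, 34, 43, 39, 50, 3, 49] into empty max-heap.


Insert 8: [8]
Insert 34: [34, 8]
Insert 43: [43, 8, 34]
Insert 39: [43, 39, 34, 8]
Insert 50: [50, 43, 34, 8, 39]
Insert 3: [50, 43, 34, 8, 39, 3]
Insert 49: [50, 43, 49, 8, 39, 3, 34]

Final heap: [50, 43, 49, 8, 39, 3, 34]


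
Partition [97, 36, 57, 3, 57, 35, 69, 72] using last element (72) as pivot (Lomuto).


Pivot: 72
  36 <= 72: swap -> [36, 97, 57, 3, 57, 35, 69, 72]
  57 <= 72: swap -> [36, 57, 97, 3, 57, 35, 69, 72]
  3 <= 72: swap -> [36, 57, 3, 97, 57, 35, 69, 72]
  57 <= 72: swap -> [36, 57, 3, 57, 97, 35, 69, 72]
  35 <= 72: swap -> [36, 57, 3, 57, 35, 97, 69, 72]
  69 <= 72: swap -> [36, 57, 3, 57, 35, 69, 97, 72]
Place pivot at 6: [36, 57, 3, 57, 35, 69, 72, 97]

Partitioned: [36, 57, 3, 57, 35, 69, 72, 97]


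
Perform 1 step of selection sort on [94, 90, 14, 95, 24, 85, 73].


Initial: [94, 90, 14, 95, 24, 85, 73]
Step 1: min=14 at 2
  Swap: [14, 90, 94, 95, 24, 85, 73]

After 1 step: [14, 90, 94, 95, 24, 85, 73]


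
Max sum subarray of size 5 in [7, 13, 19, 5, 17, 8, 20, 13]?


[0:5]: 61
[1:6]: 62
[2:7]: 69
[3:8]: 63

Max: 69 at [2:7]


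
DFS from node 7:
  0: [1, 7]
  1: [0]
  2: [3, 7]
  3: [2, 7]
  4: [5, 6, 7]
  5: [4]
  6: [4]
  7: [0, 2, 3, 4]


Visit 7, push [4, 3, 2, 0]
Visit 0, push [1]
Visit 1, push []
Visit 2, push [3]
Visit 3, push []
Visit 4, push [6, 5]
Visit 5, push []
Visit 6, push []

DFS order: [7, 0, 1, 2, 3, 4, 5, 6]


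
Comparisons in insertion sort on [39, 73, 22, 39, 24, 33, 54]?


Algorithm: insertion sort
Input: [39, 73, 22, 39, 24, 33, 54]
Sorted: [22, 24, 33, 39, 39, 54, 73]

15


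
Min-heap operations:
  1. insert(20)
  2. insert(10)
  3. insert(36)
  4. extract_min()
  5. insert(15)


insert(20) -> [20]
insert(10) -> [10, 20]
insert(36) -> [10, 20, 36]
extract_min()->10, [20, 36]
insert(15) -> [15, 36, 20]

Final heap: [15, 36, 20]


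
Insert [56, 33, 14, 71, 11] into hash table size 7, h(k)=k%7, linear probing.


Insert 56: h=0 -> slot 0
Insert 33: h=5 -> slot 5
Insert 14: h=0, 1 probes -> slot 1
Insert 71: h=1, 1 probes -> slot 2
Insert 11: h=4 -> slot 4

Table: [56, 14, 71, None, 11, 33, None]


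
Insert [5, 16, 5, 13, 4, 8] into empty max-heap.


Insert 5: [5]
Insert 16: [16, 5]
Insert 5: [16, 5, 5]
Insert 13: [16, 13, 5, 5]
Insert 4: [16, 13, 5, 5, 4]
Insert 8: [16, 13, 8, 5, 4, 5]

Final heap: [16, 13, 8, 5, 4, 5]


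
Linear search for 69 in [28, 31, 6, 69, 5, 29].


i=0: 28!=69
i=1: 31!=69
i=2: 6!=69
i=3: 69==69 found!

Found at 3, 4 comps


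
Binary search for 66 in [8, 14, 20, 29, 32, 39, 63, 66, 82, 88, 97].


Step 1: lo=0, hi=10, mid=5, val=39
Step 2: lo=6, hi=10, mid=8, val=82
Step 3: lo=6, hi=7, mid=6, val=63
Step 4: lo=7, hi=7, mid=7, val=66

Found at index 7


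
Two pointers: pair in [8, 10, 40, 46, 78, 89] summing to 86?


lo=0(8)+hi=5(89)=97
lo=0(8)+hi=4(78)=86

Yes: 8+78=86


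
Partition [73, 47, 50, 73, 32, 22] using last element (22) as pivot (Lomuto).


Pivot: 22
Place pivot at 0: [22, 47, 50, 73, 32, 73]

Partitioned: [22, 47, 50, 73, 32, 73]


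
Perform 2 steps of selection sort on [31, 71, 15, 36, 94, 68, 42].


Initial: [31, 71, 15, 36, 94, 68, 42]
Step 1: min=15 at 2
  Swap: [15, 71, 31, 36, 94, 68, 42]
Step 2: min=31 at 2
  Swap: [15, 31, 71, 36, 94, 68, 42]

After 2 steps: [15, 31, 71, 36, 94, 68, 42]


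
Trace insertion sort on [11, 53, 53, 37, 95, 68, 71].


Initial: [11, 53, 53, 37, 95, 68, 71]
Insert 53: [11, 53, 53, 37, 95, 68, 71]
Insert 53: [11, 53, 53, 37, 95, 68, 71]
Insert 37: [11, 37, 53, 53, 95, 68, 71]
Insert 95: [11, 37, 53, 53, 95, 68, 71]
Insert 68: [11, 37, 53, 53, 68, 95, 71]
Insert 71: [11, 37, 53, 53, 68, 71, 95]

Sorted: [11, 37, 53, 53, 68, 71, 95]


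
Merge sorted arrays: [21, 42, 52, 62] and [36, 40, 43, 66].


Take 21 from A
Take 36 from B
Take 40 from B
Take 42 from A
Take 43 from B
Take 52 from A
Take 62 from A

Merged: [21, 36, 40, 42, 43, 52, 62, 66]


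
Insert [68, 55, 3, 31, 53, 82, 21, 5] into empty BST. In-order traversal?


Insert 68: root
Insert 55: L from 68
Insert 3: L from 68 -> L from 55
Insert 31: L from 68 -> L from 55 -> R from 3
Insert 53: L from 68 -> L from 55 -> R from 3 -> R from 31
Insert 82: R from 68
Insert 21: L from 68 -> L from 55 -> R from 3 -> L from 31
Insert 5: L from 68 -> L from 55 -> R from 3 -> L from 31 -> L from 21

In-order: [3, 5, 21, 31, 53, 55, 68, 82]


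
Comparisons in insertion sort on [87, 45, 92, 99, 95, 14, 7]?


Algorithm: insertion sort
Input: [87, 45, 92, 99, 95, 14, 7]
Sorted: [7, 14, 45, 87, 92, 95, 99]

16


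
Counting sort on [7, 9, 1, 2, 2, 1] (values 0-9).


Input: [7, 9, 1, 2, 2, 1]
Counts: [0, 2, 2, 0, 0, 0, 0, 1, 0, 1]

Sorted: [1, 1, 2, 2, 7, 9]


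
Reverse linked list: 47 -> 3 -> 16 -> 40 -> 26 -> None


Step 1: curr=47, set curr.next=prev(None) | reversed so far: 47
Step 2: curr=3, set curr.next=prev(47) | reversed so far: 3 -> 47
Step 3: curr=16, set curr.next=prev(3) | reversed so far: 16 -> 3 -> 47
Step 4: curr=40, set curr.next=prev(16) | reversed so far: 40 -> 16 -> 3 -> 47
Step 5: curr=26, set curr.next=prev(40) | reversed so far: 26 -> 40 -> 16 -> 3 -> 47

26 -> 40 -> 16 -> 3 -> 47 -> None


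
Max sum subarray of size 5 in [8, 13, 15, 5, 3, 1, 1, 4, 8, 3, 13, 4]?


[0:5]: 44
[1:6]: 37
[2:7]: 25
[3:8]: 14
[4:9]: 17
[5:10]: 17
[6:11]: 29
[7:12]: 32

Max: 44 at [0:5]


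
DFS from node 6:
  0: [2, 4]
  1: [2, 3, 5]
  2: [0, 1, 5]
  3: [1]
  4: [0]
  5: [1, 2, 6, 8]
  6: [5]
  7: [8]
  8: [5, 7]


Visit 6, push [5]
Visit 5, push [8, 2, 1]
Visit 1, push [3, 2]
Visit 2, push [0]
Visit 0, push [4]
Visit 4, push []
Visit 3, push []
Visit 8, push [7]
Visit 7, push []

DFS order: [6, 5, 1, 2, 0, 4, 3, 8, 7]


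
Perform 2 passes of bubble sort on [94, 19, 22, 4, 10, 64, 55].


Initial: [94, 19, 22, 4, 10, 64, 55]
Pass 1: [19, 22, 4, 10, 64, 55, 94] (6 swaps)
Pass 2: [19, 4, 10, 22, 55, 64, 94] (3 swaps)

After 2 passes: [19, 4, 10, 22, 55, 64, 94]


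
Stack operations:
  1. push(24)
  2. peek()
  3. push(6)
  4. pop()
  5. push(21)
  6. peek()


push(24) -> [24]
peek()->24
push(6) -> [24, 6]
pop()->6, [24]
push(21) -> [24, 21]
peek()->21

Final stack: [24, 21]


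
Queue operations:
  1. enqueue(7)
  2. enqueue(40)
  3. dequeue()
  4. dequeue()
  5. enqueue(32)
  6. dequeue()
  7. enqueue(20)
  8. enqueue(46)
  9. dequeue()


enqueue(7) -> [7]
enqueue(40) -> [7, 40]
dequeue()->7, [40]
dequeue()->40, []
enqueue(32) -> [32]
dequeue()->32, []
enqueue(20) -> [20]
enqueue(46) -> [20, 46]
dequeue()->20, [46]

Final queue: [46]


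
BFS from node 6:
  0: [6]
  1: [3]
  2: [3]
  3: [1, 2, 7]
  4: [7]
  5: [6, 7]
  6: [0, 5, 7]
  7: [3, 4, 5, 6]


Visit 6, enqueue [0, 5, 7]
Visit 0, enqueue []
Visit 5, enqueue []
Visit 7, enqueue [3, 4]
Visit 3, enqueue [1, 2]
Visit 4, enqueue []
Visit 1, enqueue []
Visit 2, enqueue []

BFS order: [6, 0, 5, 7, 3, 4, 1, 2]


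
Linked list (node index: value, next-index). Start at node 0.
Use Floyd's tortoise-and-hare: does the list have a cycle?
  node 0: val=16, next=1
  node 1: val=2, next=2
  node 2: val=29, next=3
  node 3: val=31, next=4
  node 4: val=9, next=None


Floyd's tortoise (slow, +1) and hare (fast, +2):
  init: slow=0, fast=0
  step 1: slow=1, fast=2
  step 2: slow=2, fast=4
  step 3: fast -> None, no cycle

Cycle: no


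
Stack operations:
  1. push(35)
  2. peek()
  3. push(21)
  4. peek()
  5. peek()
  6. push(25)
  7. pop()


push(35) -> [35]
peek()->35
push(21) -> [35, 21]
peek()->21
peek()->21
push(25) -> [35, 21, 25]
pop()->25, [35, 21]

Final stack: [35, 21]


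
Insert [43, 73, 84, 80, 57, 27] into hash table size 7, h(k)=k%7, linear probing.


Insert 43: h=1 -> slot 1
Insert 73: h=3 -> slot 3
Insert 84: h=0 -> slot 0
Insert 80: h=3, 1 probes -> slot 4
Insert 57: h=1, 1 probes -> slot 2
Insert 27: h=6 -> slot 6

Table: [84, 43, 57, 73, 80, None, 27]


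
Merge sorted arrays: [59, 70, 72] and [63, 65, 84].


Take 59 from A
Take 63 from B
Take 65 from B
Take 70 from A
Take 72 from A

Merged: [59, 63, 65, 70, 72, 84]


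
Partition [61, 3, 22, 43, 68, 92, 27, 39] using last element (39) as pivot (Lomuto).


Pivot: 39
  3 <= 39: swap -> [3, 61, 22, 43, 68, 92, 27, 39]
  22 <= 39: swap -> [3, 22, 61, 43, 68, 92, 27, 39]
  27 <= 39: swap -> [3, 22, 27, 43, 68, 92, 61, 39]
Place pivot at 3: [3, 22, 27, 39, 68, 92, 61, 43]

Partitioned: [3, 22, 27, 39, 68, 92, 61, 43]


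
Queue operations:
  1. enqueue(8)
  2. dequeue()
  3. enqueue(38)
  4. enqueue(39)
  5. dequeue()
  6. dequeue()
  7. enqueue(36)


enqueue(8) -> [8]
dequeue()->8, []
enqueue(38) -> [38]
enqueue(39) -> [38, 39]
dequeue()->38, [39]
dequeue()->39, []
enqueue(36) -> [36]

Final queue: [36]


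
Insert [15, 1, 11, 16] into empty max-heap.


Insert 15: [15]
Insert 1: [15, 1]
Insert 11: [15, 1, 11]
Insert 16: [16, 15, 11, 1]

Final heap: [16, 15, 11, 1]


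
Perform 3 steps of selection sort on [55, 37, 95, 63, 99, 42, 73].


Initial: [55, 37, 95, 63, 99, 42, 73]
Step 1: min=37 at 1
  Swap: [37, 55, 95, 63, 99, 42, 73]
Step 2: min=42 at 5
  Swap: [37, 42, 95, 63, 99, 55, 73]
Step 3: min=55 at 5
  Swap: [37, 42, 55, 63, 99, 95, 73]

After 3 steps: [37, 42, 55, 63, 99, 95, 73]


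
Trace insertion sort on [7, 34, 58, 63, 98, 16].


Initial: [7, 34, 58, 63, 98, 16]
Insert 34: [7, 34, 58, 63, 98, 16]
Insert 58: [7, 34, 58, 63, 98, 16]
Insert 63: [7, 34, 58, 63, 98, 16]
Insert 98: [7, 34, 58, 63, 98, 16]
Insert 16: [7, 16, 34, 58, 63, 98]

Sorted: [7, 16, 34, 58, 63, 98]


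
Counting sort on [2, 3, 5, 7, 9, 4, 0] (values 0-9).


Input: [2, 3, 5, 7, 9, 4, 0]
Counts: [1, 0, 1, 1, 1, 1, 0, 1, 0, 1]

Sorted: [0, 2, 3, 4, 5, 7, 9]


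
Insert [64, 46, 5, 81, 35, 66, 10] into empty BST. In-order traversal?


Insert 64: root
Insert 46: L from 64
Insert 5: L from 64 -> L from 46
Insert 81: R from 64
Insert 35: L from 64 -> L from 46 -> R from 5
Insert 66: R from 64 -> L from 81
Insert 10: L from 64 -> L from 46 -> R from 5 -> L from 35

In-order: [5, 10, 35, 46, 64, 66, 81]


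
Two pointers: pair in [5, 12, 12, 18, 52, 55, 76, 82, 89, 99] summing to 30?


lo=0(5)+hi=9(99)=104
lo=0(5)+hi=8(89)=94
lo=0(5)+hi=7(82)=87
lo=0(5)+hi=6(76)=81
lo=0(5)+hi=5(55)=60
lo=0(5)+hi=4(52)=57
lo=0(5)+hi=3(18)=23
lo=1(12)+hi=3(18)=30

Yes: 12+18=30


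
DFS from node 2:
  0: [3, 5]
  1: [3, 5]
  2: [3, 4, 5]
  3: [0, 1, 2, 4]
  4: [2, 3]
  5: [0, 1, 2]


Visit 2, push [5, 4, 3]
Visit 3, push [4, 1, 0]
Visit 0, push [5]
Visit 5, push [1]
Visit 1, push []
Visit 4, push []

DFS order: [2, 3, 0, 5, 1, 4]


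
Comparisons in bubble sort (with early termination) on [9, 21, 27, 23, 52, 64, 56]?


Algorithm: bubble sort (with early termination)
Input: [9, 21, 27, 23, 52, 64, 56]
Sorted: [9, 21, 23, 27, 52, 56, 64]

11


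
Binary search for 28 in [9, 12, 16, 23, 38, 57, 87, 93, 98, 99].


Step 1: lo=0, hi=9, mid=4, val=38
Step 2: lo=0, hi=3, mid=1, val=12
Step 3: lo=2, hi=3, mid=2, val=16
Step 4: lo=3, hi=3, mid=3, val=23

Not found


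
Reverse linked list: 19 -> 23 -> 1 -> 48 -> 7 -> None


Step 1: curr=19, set curr.next=prev(None) | reversed so far: 19
Step 2: curr=23, set curr.next=prev(19) | reversed so far: 23 -> 19
Step 3: curr=1, set curr.next=prev(23) | reversed so far: 1 -> 23 -> 19
Step 4: curr=48, set curr.next=prev(1) | reversed so far: 48 -> 1 -> 23 -> 19
Step 5: curr=7, set curr.next=prev(48) | reversed so far: 7 -> 48 -> 1 -> 23 -> 19

7 -> 48 -> 1 -> 23 -> 19 -> None


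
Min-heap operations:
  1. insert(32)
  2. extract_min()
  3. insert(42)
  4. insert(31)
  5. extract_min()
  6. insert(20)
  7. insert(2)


insert(32) -> [32]
extract_min()->32, []
insert(42) -> [42]
insert(31) -> [31, 42]
extract_min()->31, [42]
insert(20) -> [20, 42]
insert(2) -> [2, 42, 20]

Final heap: [2, 42, 20]


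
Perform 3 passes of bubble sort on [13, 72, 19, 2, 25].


Initial: [13, 72, 19, 2, 25]
Pass 1: [13, 19, 2, 25, 72] (3 swaps)
Pass 2: [13, 2, 19, 25, 72] (1 swaps)
Pass 3: [2, 13, 19, 25, 72] (1 swaps)

After 3 passes: [2, 13, 19, 25, 72]


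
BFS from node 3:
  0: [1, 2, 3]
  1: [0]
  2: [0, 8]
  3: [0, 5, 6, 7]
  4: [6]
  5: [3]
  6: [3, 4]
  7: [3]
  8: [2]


Visit 3, enqueue [0, 5, 6, 7]
Visit 0, enqueue [1, 2]
Visit 5, enqueue []
Visit 6, enqueue [4]
Visit 7, enqueue []
Visit 1, enqueue []
Visit 2, enqueue [8]
Visit 4, enqueue []
Visit 8, enqueue []

BFS order: [3, 0, 5, 6, 7, 1, 2, 4, 8]


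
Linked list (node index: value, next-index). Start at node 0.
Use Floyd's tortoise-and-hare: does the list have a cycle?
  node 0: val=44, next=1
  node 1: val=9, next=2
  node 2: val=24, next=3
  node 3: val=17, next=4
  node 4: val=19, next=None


Floyd's tortoise (slow, +1) and hare (fast, +2):
  init: slow=0, fast=0
  step 1: slow=1, fast=2
  step 2: slow=2, fast=4
  step 3: fast -> None, no cycle

Cycle: no


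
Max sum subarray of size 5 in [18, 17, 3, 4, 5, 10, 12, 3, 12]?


[0:5]: 47
[1:6]: 39
[2:7]: 34
[3:8]: 34
[4:9]: 42

Max: 47 at [0:5]


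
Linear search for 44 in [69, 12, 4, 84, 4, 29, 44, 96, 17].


i=0: 69!=44
i=1: 12!=44
i=2: 4!=44
i=3: 84!=44
i=4: 4!=44
i=5: 29!=44
i=6: 44==44 found!

Found at 6, 7 comps


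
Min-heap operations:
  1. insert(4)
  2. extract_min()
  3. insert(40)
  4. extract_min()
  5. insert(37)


insert(4) -> [4]
extract_min()->4, []
insert(40) -> [40]
extract_min()->40, []
insert(37) -> [37]

Final heap: [37]


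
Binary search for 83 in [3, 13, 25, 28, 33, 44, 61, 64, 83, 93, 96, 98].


Step 1: lo=0, hi=11, mid=5, val=44
Step 2: lo=6, hi=11, mid=8, val=83

Found at index 8


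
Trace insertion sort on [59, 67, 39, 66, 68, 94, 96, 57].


Initial: [59, 67, 39, 66, 68, 94, 96, 57]
Insert 67: [59, 67, 39, 66, 68, 94, 96, 57]
Insert 39: [39, 59, 67, 66, 68, 94, 96, 57]
Insert 66: [39, 59, 66, 67, 68, 94, 96, 57]
Insert 68: [39, 59, 66, 67, 68, 94, 96, 57]
Insert 94: [39, 59, 66, 67, 68, 94, 96, 57]
Insert 96: [39, 59, 66, 67, 68, 94, 96, 57]
Insert 57: [39, 57, 59, 66, 67, 68, 94, 96]

Sorted: [39, 57, 59, 66, 67, 68, 94, 96]


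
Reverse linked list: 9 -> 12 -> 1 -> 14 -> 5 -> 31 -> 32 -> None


Step 1: curr=9, set curr.next=prev(None) | reversed so far: 9
Step 2: curr=12, set curr.next=prev(9) | reversed so far: 12 -> 9
Step 3: curr=1, set curr.next=prev(12) | reversed so far: 1 -> 12 -> 9
Step 4: curr=14, set curr.next=prev(1) | reversed so far: 14 -> 1 -> 12 -> 9
Step 5: curr=5, set curr.next=prev(14) | reversed so far: 5 -> 14 -> 1 -> 12 -> 9
Step 6: curr=31, set curr.next=prev(5) | reversed so far: 31 -> 5 -> 14 -> 1 -> 12 -> 9
Step 7: curr=32, set curr.next=prev(31) | reversed so far: 32 -> 31 -> 5 -> 14 -> 1 -> 12 -> 9

32 -> 31 -> 5 -> 14 -> 1 -> 12 -> 9 -> None


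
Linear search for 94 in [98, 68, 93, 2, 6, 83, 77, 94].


i=0: 98!=94
i=1: 68!=94
i=2: 93!=94
i=3: 2!=94
i=4: 6!=94
i=5: 83!=94
i=6: 77!=94
i=7: 94==94 found!

Found at 7, 8 comps


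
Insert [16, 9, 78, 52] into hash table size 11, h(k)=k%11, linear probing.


Insert 16: h=5 -> slot 5
Insert 9: h=9 -> slot 9
Insert 78: h=1 -> slot 1
Insert 52: h=8 -> slot 8

Table: [None, 78, None, None, None, 16, None, None, 52, 9, None]


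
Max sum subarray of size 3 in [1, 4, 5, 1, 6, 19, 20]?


[0:3]: 10
[1:4]: 10
[2:5]: 12
[3:6]: 26
[4:7]: 45

Max: 45 at [4:7]


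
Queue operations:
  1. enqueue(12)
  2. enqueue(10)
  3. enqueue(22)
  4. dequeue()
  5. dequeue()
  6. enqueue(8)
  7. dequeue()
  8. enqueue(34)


enqueue(12) -> [12]
enqueue(10) -> [12, 10]
enqueue(22) -> [12, 10, 22]
dequeue()->12, [10, 22]
dequeue()->10, [22]
enqueue(8) -> [22, 8]
dequeue()->22, [8]
enqueue(34) -> [8, 34]

Final queue: [8, 34]


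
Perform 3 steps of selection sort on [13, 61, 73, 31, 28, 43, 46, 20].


Initial: [13, 61, 73, 31, 28, 43, 46, 20]
Step 1: min=13 at 0
  Swap: [13, 61, 73, 31, 28, 43, 46, 20]
Step 2: min=20 at 7
  Swap: [13, 20, 73, 31, 28, 43, 46, 61]
Step 3: min=28 at 4
  Swap: [13, 20, 28, 31, 73, 43, 46, 61]

After 3 steps: [13, 20, 28, 31, 73, 43, 46, 61]


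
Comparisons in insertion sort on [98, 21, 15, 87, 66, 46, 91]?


Algorithm: insertion sort
Input: [98, 21, 15, 87, 66, 46, 91]
Sorted: [15, 21, 46, 66, 87, 91, 98]

14


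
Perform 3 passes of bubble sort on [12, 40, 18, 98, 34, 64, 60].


Initial: [12, 40, 18, 98, 34, 64, 60]
Pass 1: [12, 18, 40, 34, 64, 60, 98] (4 swaps)
Pass 2: [12, 18, 34, 40, 60, 64, 98] (2 swaps)
Pass 3: [12, 18, 34, 40, 60, 64, 98] (0 swaps)

After 3 passes: [12, 18, 34, 40, 60, 64, 98]


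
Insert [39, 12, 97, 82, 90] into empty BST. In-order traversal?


Insert 39: root
Insert 12: L from 39
Insert 97: R from 39
Insert 82: R from 39 -> L from 97
Insert 90: R from 39 -> L from 97 -> R from 82

In-order: [12, 39, 82, 90, 97]


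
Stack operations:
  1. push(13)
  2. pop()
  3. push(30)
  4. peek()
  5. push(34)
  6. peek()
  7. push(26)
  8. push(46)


push(13) -> [13]
pop()->13, []
push(30) -> [30]
peek()->30
push(34) -> [30, 34]
peek()->34
push(26) -> [30, 34, 26]
push(46) -> [30, 34, 26, 46]

Final stack: [30, 34, 26, 46]


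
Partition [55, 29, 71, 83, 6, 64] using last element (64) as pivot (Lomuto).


Pivot: 64
  55 <= 64: advance i (no swap)
  29 <= 64: advance i (no swap)
  6 <= 64: swap -> [55, 29, 6, 83, 71, 64]
Place pivot at 3: [55, 29, 6, 64, 71, 83]

Partitioned: [55, 29, 6, 64, 71, 83]


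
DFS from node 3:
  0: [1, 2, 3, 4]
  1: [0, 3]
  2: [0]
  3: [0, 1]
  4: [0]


Visit 3, push [1, 0]
Visit 0, push [4, 2, 1]
Visit 1, push []
Visit 2, push []
Visit 4, push []

DFS order: [3, 0, 1, 2, 4]


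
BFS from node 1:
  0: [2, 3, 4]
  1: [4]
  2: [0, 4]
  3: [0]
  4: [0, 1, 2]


Visit 1, enqueue [4]
Visit 4, enqueue [0, 2]
Visit 0, enqueue [3]
Visit 2, enqueue []
Visit 3, enqueue []

BFS order: [1, 4, 0, 2, 3]


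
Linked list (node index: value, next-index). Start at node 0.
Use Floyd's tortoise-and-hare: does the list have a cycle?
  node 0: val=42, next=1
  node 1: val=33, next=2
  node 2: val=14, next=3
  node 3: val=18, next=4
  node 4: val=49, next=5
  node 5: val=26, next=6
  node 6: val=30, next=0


Floyd's tortoise (slow, +1) and hare (fast, +2):
  init: slow=0, fast=0
  step 1: slow=1, fast=2
  step 2: slow=2, fast=4
  step 3: slow=3, fast=6
  step 4: slow=4, fast=1
  step 5: slow=5, fast=3
  step 6: slow=6, fast=5
  step 7: slow=0, fast=0
  slow == fast at node 0: cycle detected

Cycle: yes


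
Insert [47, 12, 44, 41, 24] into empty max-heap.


Insert 47: [47]
Insert 12: [47, 12]
Insert 44: [47, 12, 44]
Insert 41: [47, 41, 44, 12]
Insert 24: [47, 41, 44, 12, 24]

Final heap: [47, 41, 44, 12, 24]


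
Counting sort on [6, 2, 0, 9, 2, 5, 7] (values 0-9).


Input: [6, 2, 0, 9, 2, 5, 7]
Counts: [1, 0, 2, 0, 0, 1, 1, 1, 0, 1]

Sorted: [0, 2, 2, 5, 6, 7, 9]


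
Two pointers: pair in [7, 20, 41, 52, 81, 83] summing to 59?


lo=0(7)+hi=5(83)=90
lo=0(7)+hi=4(81)=88
lo=0(7)+hi=3(52)=59

Yes: 7+52=59


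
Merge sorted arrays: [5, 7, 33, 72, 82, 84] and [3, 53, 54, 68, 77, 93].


Take 3 from B
Take 5 from A
Take 7 from A
Take 33 from A
Take 53 from B
Take 54 from B
Take 68 from B
Take 72 from A
Take 77 from B
Take 82 from A
Take 84 from A

Merged: [3, 5, 7, 33, 53, 54, 68, 72, 77, 82, 84, 93]


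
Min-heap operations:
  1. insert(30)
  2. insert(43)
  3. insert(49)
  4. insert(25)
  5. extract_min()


insert(30) -> [30]
insert(43) -> [30, 43]
insert(49) -> [30, 43, 49]
insert(25) -> [25, 30, 49, 43]
extract_min()->25, [30, 43, 49]

Final heap: [30, 43, 49]


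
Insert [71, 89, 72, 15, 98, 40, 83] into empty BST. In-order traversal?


Insert 71: root
Insert 89: R from 71
Insert 72: R from 71 -> L from 89
Insert 15: L from 71
Insert 98: R from 71 -> R from 89
Insert 40: L from 71 -> R from 15
Insert 83: R from 71 -> L from 89 -> R from 72

In-order: [15, 40, 71, 72, 83, 89, 98]


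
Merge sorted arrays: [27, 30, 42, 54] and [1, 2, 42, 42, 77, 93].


Take 1 from B
Take 2 from B
Take 27 from A
Take 30 from A
Take 42 from A
Take 42 from B
Take 42 from B
Take 54 from A

Merged: [1, 2, 27, 30, 42, 42, 42, 54, 77, 93]


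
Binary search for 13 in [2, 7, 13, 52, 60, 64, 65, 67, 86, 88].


Step 1: lo=0, hi=9, mid=4, val=60
Step 2: lo=0, hi=3, mid=1, val=7
Step 3: lo=2, hi=3, mid=2, val=13

Found at index 2


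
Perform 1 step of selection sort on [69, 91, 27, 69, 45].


Initial: [69, 91, 27, 69, 45]
Step 1: min=27 at 2
  Swap: [27, 91, 69, 69, 45]

After 1 step: [27, 91, 69, 69, 45]


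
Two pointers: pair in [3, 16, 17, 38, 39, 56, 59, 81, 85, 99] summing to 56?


lo=0(3)+hi=9(99)=102
lo=0(3)+hi=8(85)=88
lo=0(3)+hi=7(81)=84
lo=0(3)+hi=6(59)=62
lo=0(3)+hi=5(56)=59
lo=0(3)+hi=4(39)=42
lo=1(16)+hi=4(39)=55
lo=2(17)+hi=4(39)=56

Yes: 17+39=56


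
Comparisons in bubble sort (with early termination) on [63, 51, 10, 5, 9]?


Algorithm: bubble sort (with early termination)
Input: [63, 51, 10, 5, 9]
Sorted: [5, 9, 10, 51, 63]

10


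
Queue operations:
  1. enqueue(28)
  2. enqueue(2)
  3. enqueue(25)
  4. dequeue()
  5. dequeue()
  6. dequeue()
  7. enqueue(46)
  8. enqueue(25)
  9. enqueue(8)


enqueue(28) -> [28]
enqueue(2) -> [28, 2]
enqueue(25) -> [28, 2, 25]
dequeue()->28, [2, 25]
dequeue()->2, [25]
dequeue()->25, []
enqueue(46) -> [46]
enqueue(25) -> [46, 25]
enqueue(8) -> [46, 25, 8]

Final queue: [46, 25, 8]


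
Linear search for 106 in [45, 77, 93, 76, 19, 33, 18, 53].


i=0: 45!=106
i=1: 77!=106
i=2: 93!=106
i=3: 76!=106
i=4: 19!=106
i=5: 33!=106
i=6: 18!=106
i=7: 53!=106

Not found, 8 comps


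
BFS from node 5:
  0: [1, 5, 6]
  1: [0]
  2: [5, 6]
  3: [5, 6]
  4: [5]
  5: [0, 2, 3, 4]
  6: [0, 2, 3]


Visit 5, enqueue [0, 2, 3, 4]
Visit 0, enqueue [1, 6]
Visit 2, enqueue []
Visit 3, enqueue []
Visit 4, enqueue []
Visit 1, enqueue []
Visit 6, enqueue []

BFS order: [5, 0, 2, 3, 4, 1, 6]


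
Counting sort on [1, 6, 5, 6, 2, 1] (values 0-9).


Input: [1, 6, 5, 6, 2, 1]
Counts: [0, 2, 1, 0, 0, 1, 2, 0, 0, 0]

Sorted: [1, 1, 2, 5, 6, 6]


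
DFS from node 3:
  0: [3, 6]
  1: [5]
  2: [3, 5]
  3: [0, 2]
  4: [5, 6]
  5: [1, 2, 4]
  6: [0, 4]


Visit 3, push [2, 0]
Visit 0, push [6]
Visit 6, push [4]
Visit 4, push [5]
Visit 5, push [2, 1]
Visit 1, push []
Visit 2, push []

DFS order: [3, 0, 6, 4, 5, 1, 2]


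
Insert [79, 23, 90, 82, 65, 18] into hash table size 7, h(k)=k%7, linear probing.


Insert 79: h=2 -> slot 2
Insert 23: h=2, 1 probes -> slot 3
Insert 90: h=6 -> slot 6
Insert 82: h=5 -> slot 5
Insert 65: h=2, 2 probes -> slot 4
Insert 18: h=4, 3 probes -> slot 0

Table: [18, None, 79, 23, 65, 82, 90]


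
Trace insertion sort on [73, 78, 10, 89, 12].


Initial: [73, 78, 10, 89, 12]
Insert 78: [73, 78, 10, 89, 12]
Insert 10: [10, 73, 78, 89, 12]
Insert 89: [10, 73, 78, 89, 12]
Insert 12: [10, 12, 73, 78, 89]

Sorted: [10, 12, 73, 78, 89]


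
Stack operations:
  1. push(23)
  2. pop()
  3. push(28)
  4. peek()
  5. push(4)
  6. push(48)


push(23) -> [23]
pop()->23, []
push(28) -> [28]
peek()->28
push(4) -> [28, 4]
push(48) -> [28, 4, 48]

Final stack: [28, 4, 48]


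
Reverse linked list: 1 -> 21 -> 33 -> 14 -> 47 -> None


Step 1: curr=1, set curr.next=prev(None) | reversed so far: 1
Step 2: curr=21, set curr.next=prev(1) | reversed so far: 21 -> 1
Step 3: curr=33, set curr.next=prev(21) | reversed so far: 33 -> 21 -> 1
Step 4: curr=14, set curr.next=prev(33) | reversed so far: 14 -> 33 -> 21 -> 1
Step 5: curr=47, set curr.next=prev(14) | reversed so far: 47 -> 14 -> 33 -> 21 -> 1

47 -> 14 -> 33 -> 21 -> 1 -> None


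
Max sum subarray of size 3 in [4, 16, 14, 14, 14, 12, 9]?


[0:3]: 34
[1:4]: 44
[2:5]: 42
[3:6]: 40
[4:7]: 35

Max: 44 at [1:4]


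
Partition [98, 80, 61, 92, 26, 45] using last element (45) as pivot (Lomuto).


Pivot: 45
  26 <= 45: swap -> [26, 80, 61, 92, 98, 45]
Place pivot at 1: [26, 45, 61, 92, 98, 80]

Partitioned: [26, 45, 61, 92, 98, 80]


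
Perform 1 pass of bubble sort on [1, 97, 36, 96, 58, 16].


Initial: [1, 97, 36, 96, 58, 16]
Pass 1: [1, 36, 96, 58, 16, 97] (4 swaps)

After 1 pass: [1, 36, 96, 58, 16, 97]


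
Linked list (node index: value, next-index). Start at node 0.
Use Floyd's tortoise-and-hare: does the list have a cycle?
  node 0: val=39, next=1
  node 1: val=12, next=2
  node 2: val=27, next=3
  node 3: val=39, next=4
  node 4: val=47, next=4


Floyd's tortoise (slow, +1) and hare (fast, +2):
  init: slow=0, fast=0
  step 1: slow=1, fast=2
  step 2: slow=2, fast=4
  step 3: slow=3, fast=4
  step 4: slow=4, fast=4
  slow == fast at node 4: cycle detected

Cycle: yes


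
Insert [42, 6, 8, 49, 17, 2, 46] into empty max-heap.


Insert 42: [42]
Insert 6: [42, 6]
Insert 8: [42, 6, 8]
Insert 49: [49, 42, 8, 6]
Insert 17: [49, 42, 8, 6, 17]
Insert 2: [49, 42, 8, 6, 17, 2]
Insert 46: [49, 42, 46, 6, 17, 2, 8]

Final heap: [49, 42, 46, 6, 17, 2, 8]


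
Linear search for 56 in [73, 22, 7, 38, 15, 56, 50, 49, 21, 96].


i=0: 73!=56
i=1: 22!=56
i=2: 7!=56
i=3: 38!=56
i=4: 15!=56
i=5: 56==56 found!

Found at 5, 6 comps


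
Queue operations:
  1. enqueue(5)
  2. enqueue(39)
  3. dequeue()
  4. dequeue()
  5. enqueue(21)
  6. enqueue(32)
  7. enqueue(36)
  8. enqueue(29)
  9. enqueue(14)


enqueue(5) -> [5]
enqueue(39) -> [5, 39]
dequeue()->5, [39]
dequeue()->39, []
enqueue(21) -> [21]
enqueue(32) -> [21, 32]
enqueue(36) -> [21, 32, 36]
enqueue(29) -> [21, 32, 36, 29]
enqueue(14) -> [21, 32, 36, 29, 14]

Final queue: [21, 32, 36, 29, 14]


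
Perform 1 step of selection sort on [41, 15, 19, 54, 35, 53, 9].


Initial: [41, 15, 19, 54, 35, 53, 9]
Step 1: min=9 at 6
  Swap: [9, 15, 19, 54, 35, 53, 41]

After 1 step: [9, 15, 19, 54, 35, 53, 41]


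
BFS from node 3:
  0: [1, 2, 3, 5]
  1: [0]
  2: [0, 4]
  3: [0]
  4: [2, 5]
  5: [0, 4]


Visit 3, enqueue [0]
Visit 0, enqueue [1, 2, 5]
Visit 1, enqueue []
Visit 2, enqueue [4]
Visit 5, enqueue []
Visit 4, enqueue []

BFS order: [3, 0, 1, 2, 5, 4]


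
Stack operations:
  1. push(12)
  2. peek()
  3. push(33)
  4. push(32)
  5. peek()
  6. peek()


push(12) -> [12]
peek()->12
push(33) -> [12, 33]
push(32) -> [12, 33, 32]
peek()->32
peek()->32

Final stack: [12, 33, 32]


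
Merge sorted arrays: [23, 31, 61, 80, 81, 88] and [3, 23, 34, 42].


Take 3 from B
Take 23 from A
Take 23 from B
Take 31 from A
Take 34 from B
Take 42 from B

Merged: [3, 23, 23, 31, 34, 42, 61, 80, 81, 88]


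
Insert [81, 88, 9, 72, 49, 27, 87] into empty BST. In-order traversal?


Insert 81: root
Insert 88: R from 81
Insert 9: L from 81
Insert 72: L from 81 -> R from 9
Insert 49: L from 81 -> R from 9 -> L from 72
Insert 27: L from 81 -> R from 9 -> L from 72 -> L from 49
Insert 87: R from 81 -> L from 88

In-order: [9, 27, 49, 72, 81, 87, 88]


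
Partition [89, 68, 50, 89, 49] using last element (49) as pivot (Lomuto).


Pivot: 49
Place pivot at 0: [49, 68, 50, 89, 89]

Partitioned: [49, 68, 50, 89, 89]


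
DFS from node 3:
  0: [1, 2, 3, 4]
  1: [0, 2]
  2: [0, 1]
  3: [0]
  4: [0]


Visit 3, push [0]
Visit 0, push [4, 2, 1]
Visit 1, push [2]
Visit 2, push []
Visit 4, push []

DFS order: [3, 0, 1, 2, 4]


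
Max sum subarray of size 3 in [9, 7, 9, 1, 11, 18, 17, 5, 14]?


[0:3]: 25
[1:4]: 17
[2:5]: 21
[3:6]: 30
[4:7]: 46
[5:8]: 40
[6:9]: 36

Max: 46 at [4:7]


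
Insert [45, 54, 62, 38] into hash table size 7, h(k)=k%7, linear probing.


Insert 45: h=3 -> slot 3
Insert 54: h=5 -> slot 5
Insert 62: h=6 -> slot 6
Insert 38: h=3, 1 probes -> slot 4

Table: [None, None, None, 45, 38, 54, 62]


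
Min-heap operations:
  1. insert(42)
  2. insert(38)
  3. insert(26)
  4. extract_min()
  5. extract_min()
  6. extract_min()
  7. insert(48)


insert(42) -> [42]
insert(38) -> [38, 42]
insert(26) -> [26, 42, 38]
extract_min()->26, [38, 42]
extract_min()->38, [42]
extract_min()->42, []
insert(48) -> [48]

Final heap: [48]


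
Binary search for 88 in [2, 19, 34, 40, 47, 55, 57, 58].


Step 1: lo=0, hi=7, mid=3, val=40
Step 2: lo=4, hi=7, mid=5, val=55
Step 3: lo=6, hi=7, mid=6, val=57
Step 4: lo=7, hi=7, mid=7, val=58

Not found


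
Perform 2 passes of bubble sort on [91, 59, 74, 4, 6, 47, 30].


Initial: [91, 59, 74, 4, 6, 47, 30]
Pass 1: [59, 74, 4, 6, 47, 30, 91] (6 swaps)
Pass 2: [59, 4, 6, 47, 30, 74, 91] (4 swaps)

After 2 passes: [59, 4, 6, 47, 30, 74, 91]


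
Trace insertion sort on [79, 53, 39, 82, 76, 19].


Initial: [79, 53, 39, 82, 76, 19]
Insert 53: [53, 79, 39, 82, 76, 19]
Insert 39: [39, 53, 79, 82, 76, 19]
Insert 82: [39, 53, 79, 82, 76, 19]
Insert 76: [39, 53, 76, 79, 82, 19]
Insert 19: [19, 39, 53, 76, 79, 82]

Sorted: [19, 39, 53, 76, 79, 82]


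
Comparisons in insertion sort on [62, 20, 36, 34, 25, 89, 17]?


Algorithm: insertion sort
Input: [62, 20, 36, 34, 25, 89, 17]
Sorted: [17, 20, 25, 34, 36, 62, 89]

17


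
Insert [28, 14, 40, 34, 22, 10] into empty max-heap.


Insert 28: [28]
Insert 14: [28, 14]
Insert 40: [40, 14, 28]
Insert 34: [40, 34, 28, 14]
Insert 22: [40, 34, 28, 14, 22]
Insert 10: [40, 34, 28, 14, 22, 10]

Final heap: [40, 34, 28, 14, 22, 10]


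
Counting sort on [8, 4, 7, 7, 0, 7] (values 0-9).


Input: [8, 4, 7, 7, 0, 7]
Counts: [1, 0, 0, 0, 1, 0, 0, 3, 1, 0]

Sorted: [0, 4, 7, 7, 7, 8]


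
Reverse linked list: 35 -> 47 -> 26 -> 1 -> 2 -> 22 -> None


Step 1: curr=35, set curr.next=prev(None) | reversed so far: 35
Step 2: curr=47, set curr.next=prev(35) | reversed so far: 47 -> 35
Step 3: curr=26, set curr.next=prev(47) | reversed so far: 26 -> 47 -> 35
Step 4: curr=1, set curr.next=prev(26) | reversed so far: 1 -> 26 -> 47 -> 35
Step 5: curr=2, set curr.next=prev(1) | reversed so far: 2 -> 1 -> 26 -> 47 -> 35
Step 6: curr=22, set curr.next=prev(2) | reversed so far: 22 -> 2 -> 1 -> 26 -> 47 -> 35

22 -> 2 -> 1 -> 26 -> 47 -> 35 -> None


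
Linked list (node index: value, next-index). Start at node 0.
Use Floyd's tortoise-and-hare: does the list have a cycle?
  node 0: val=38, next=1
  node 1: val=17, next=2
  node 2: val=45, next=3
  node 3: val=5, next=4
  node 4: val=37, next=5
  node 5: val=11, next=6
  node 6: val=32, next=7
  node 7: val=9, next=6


Floyd's tortoise (slow, +1) and hare (fast, +2):
  init: slow=0, fast=0
  step 1: slow=1, fast=2
  step 2: slow=2, fast=4
  step 3: slow=3, fast=6
  step 4: slow=4, fast=6
  step 5: slow=5, fast=6
  step 6: slow=6, fast=6
  slow == fast at node 6: cycle detected

Cycle: yes


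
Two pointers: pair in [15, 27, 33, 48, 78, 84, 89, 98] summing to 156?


lo=0(15)+hi=7(98)=113
lo=1(27)+hi=7(98)=125
lo=2(33)+hi=7(98)=131
lo=3(48)+hi=7(98)=146
lo=4(78)+hi=7(98)=176
lo=4(78)+hi=6(89)=167
lo=4(78)+hi=5(84)=162

No pair found


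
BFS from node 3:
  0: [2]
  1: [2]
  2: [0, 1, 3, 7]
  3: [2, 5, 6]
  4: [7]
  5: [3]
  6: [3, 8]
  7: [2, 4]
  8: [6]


Visit 3, enqueue [2, 5, 6]
Visit 2, enqueue [0, 1, 7]
Visit 5, enqueue []
Visit 6, enqueue [8]
Visit 0, enqueue []
Visit 1, enqueue []
Visit 7, enqueue [4]
Visit 8, enqueue []
Visit 4, enqueue []

BFS order: [3, 2, 5, 6, 0, 1, 7, 8, 4]


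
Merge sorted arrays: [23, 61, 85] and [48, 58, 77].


Take 23 from A
Take 48 from B
Take 58 from B
Take 61 from A
Take 77 from B

Merged: [23, 48, 58, 61, 77, 85]


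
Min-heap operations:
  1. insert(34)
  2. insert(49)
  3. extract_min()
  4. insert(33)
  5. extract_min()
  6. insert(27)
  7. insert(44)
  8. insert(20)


insert(34) -> [34]
insert(49) -> [34, 49]
extract_min()->34, [49]
insert(33) -> [33, 49]
extract_min()->33, [49]
insert(27) -> [27, 49]
insert(44) -> [27, 49, 44]
insert(20) -> [20, 27, 44, 49]

Final heap: [20, 27, 44, 49]


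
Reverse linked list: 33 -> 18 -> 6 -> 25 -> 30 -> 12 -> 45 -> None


Step 1: curr=33, set curr.next=prev(None) | reversed so far: 33
Step 2: curr=18, set curr.next=prev(33) | reversed so far: 18 -> 33
Step 3: curr=6, set curr.next=prev(18) | reversed so far: 6 -> 18 -> 33
Step 4: curr=25, set curr.next=prev(6) | reversed so far: 25 -> 6 -> 18 -> 33
Step 5: curr=30, set curr.next=prev(25) | reversed so far: 30 -> 25 -> 6 -> 18 -> 33
Step 6: curr=12, set curr.next=prev(30) | reversed so far: 12 -> 30 -> 25 -> 6 -> 18 -> 33
Step 7: curr=45, set curr.next=prev(12) | reversed so far: 45 -> 12 -> 30 -> 25 -> 6 -> 18 -> 33

45 -> 12 -> 30 -> 25 -> 6 -> 18 -> 33 -> None


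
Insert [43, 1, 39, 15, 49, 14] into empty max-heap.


Insert 43: [43]
Insert 1: [43, 1]
Insert 39: [43, 1, 39]
Insert 15: [43, 15, 39, 1]
Insert 49: [49, 43, 39, 1, 15]
Insert 14: [49, 43, 39, 1, 15, 14]

Final heap: [49, 43, 39, 1, 15, 14]


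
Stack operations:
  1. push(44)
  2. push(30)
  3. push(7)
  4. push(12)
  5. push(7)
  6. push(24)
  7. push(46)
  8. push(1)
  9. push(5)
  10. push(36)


push(44) -> [44]
push(30) -> [44, 30]
push(7) -> [44, 30, 7]
push(12) -> [44, 30, 7, 12]
push(7) -> [44, 30, 7, 12, 7]
push(24) -> [44, 30, 7, 12, 7, 24]
push(46) -> [44, 30, 7, 12, 7, 24, 46]
push(1) -> [44, 30, 7, 12, 7, 24, 46, 1]
push(5) -> [44, 30, 7, 12, 7, 24, 46, 1, 5]
push(36) -> [44, 30, 7, 12, 7, 24, 46, 1, 5, 36]

Final stack: [44, 30, 7, 12, 7, 24, 46, 1, 5, 36]


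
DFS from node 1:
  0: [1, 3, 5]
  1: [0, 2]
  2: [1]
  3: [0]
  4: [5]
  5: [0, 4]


Visit 1, push [2, 0]
Visit 0, push [5, 3]
Visit 3, push []
Visit 5, push [4]
Visit 4, push []
Visit 2, push []

DFS order: [1, 0, 3, 5, 4, 2]


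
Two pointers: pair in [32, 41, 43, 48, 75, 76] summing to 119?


lo=0(32)+hi=5(76)=108
lo=1(41)+hi=5(76)=117
lo=2(43)+hi=5(76)=119

Yes: 43+76=119


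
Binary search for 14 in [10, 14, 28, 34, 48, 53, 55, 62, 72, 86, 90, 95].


Step 1: lo=0, hi=11, mid=5, val=53
Step 2: lo=0, hi=4, mid=2, val=28
Step 3: lo=0, hi=1, mid=0, val=10
Step 4: lo=1, hi=1, mid=1, val=14

Found at index 1
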